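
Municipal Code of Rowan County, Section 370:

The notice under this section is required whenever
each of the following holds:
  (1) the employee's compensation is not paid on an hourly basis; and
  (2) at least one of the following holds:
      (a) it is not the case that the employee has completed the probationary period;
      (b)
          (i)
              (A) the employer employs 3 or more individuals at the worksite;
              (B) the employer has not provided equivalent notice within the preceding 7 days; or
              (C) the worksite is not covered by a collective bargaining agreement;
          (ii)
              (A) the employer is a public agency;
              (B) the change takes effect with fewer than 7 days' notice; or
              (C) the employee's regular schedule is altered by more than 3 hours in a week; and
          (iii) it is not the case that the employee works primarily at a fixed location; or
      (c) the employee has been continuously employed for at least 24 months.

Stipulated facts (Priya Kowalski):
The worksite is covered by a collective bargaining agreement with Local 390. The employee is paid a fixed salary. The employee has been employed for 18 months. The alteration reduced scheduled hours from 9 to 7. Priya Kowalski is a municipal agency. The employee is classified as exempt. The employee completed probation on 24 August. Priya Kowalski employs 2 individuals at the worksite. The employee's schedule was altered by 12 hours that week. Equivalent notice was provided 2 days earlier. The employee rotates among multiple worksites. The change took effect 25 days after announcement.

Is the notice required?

(1) not (hourly-paid) — satisfied.
(a) not (past probation) — not met.
(A) ≥ 3 at site — fails.
(B) no recent notice — not satisfied.
(C) no CBA — fails.
(i): F OR F OR F → false.
(A) public agency — holds.
(B) < 7 days' notice — not met.
(C) schedule shift > 3h — holds.
(ii): T OR F OR T → true.
(iii) not (fixed location) — met.
(b) = F AND T AND T = false.
(c) tenure ≥ 24 mo. — not met.
(2): F OR F OR F → false.
Overall = T AND F = false.

No — not required.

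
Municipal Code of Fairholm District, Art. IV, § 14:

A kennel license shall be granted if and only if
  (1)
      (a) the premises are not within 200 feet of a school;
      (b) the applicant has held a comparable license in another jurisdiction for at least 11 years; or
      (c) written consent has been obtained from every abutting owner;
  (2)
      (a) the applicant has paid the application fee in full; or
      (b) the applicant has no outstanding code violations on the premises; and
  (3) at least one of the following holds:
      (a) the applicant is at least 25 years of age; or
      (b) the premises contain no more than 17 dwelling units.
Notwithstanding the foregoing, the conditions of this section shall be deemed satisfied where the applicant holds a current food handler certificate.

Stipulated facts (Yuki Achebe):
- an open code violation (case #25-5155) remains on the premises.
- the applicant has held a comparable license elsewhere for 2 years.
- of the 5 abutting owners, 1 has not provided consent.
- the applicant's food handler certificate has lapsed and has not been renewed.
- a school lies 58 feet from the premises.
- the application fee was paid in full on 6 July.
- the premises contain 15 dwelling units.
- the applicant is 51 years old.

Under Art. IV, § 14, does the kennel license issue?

(a) ≥200 ft from school — fails.
(b) prior license ≥ 11 yr — not met.
(c) all abutters consent — not met.
(1): F OR F OR F → false.
(a) fee paid — met.
(b) no code violations — not met.
(2): T OR F → true.
(a) age ≥ 25 — met.
(b) ≤ 17 units — holds.
So (3) is satisfied (T OR T).
Overall: F AND T AND T → false.
Exception (food handler cert.) — not satisfied.
Result: main false OR exception false → false.

No — denied.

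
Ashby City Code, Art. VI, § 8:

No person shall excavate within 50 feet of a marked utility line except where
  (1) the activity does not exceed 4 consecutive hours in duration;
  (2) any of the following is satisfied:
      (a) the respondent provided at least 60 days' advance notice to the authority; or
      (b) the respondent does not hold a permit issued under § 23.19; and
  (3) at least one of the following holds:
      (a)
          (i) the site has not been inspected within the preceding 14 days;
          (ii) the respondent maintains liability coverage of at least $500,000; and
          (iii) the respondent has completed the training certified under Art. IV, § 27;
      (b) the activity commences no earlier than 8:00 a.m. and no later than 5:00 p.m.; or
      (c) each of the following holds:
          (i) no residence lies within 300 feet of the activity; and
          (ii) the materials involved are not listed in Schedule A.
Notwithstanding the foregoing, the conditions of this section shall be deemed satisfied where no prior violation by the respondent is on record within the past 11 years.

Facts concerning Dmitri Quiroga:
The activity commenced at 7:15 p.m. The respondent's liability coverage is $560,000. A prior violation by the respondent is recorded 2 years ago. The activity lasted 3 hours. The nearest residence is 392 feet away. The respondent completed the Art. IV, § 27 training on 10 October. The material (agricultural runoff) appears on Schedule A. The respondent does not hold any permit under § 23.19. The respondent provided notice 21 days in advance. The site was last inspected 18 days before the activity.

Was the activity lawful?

(1) ≤ 4 hrs duration — met.
(a) ≥60 days' notice — not satisfied.
(b) not (holds permit) — satisfied.
So (2) is satisfied (F OR T).
(i) not (site inspected) — met.
(ii) coverage ≥ $500,000 — holds.
(iii) training certified — holds.
So (a) is satisfied (T AND T AND T).
(b) start within hours — not satisfied.
(i) no residence in 300 ft — satisfied.
(ii) not (Schedule A material) — not satisfied.
(c) = T AND F = false.
So (3) is satisfied (T OR F OR F).
Overall: T AND T AND T → true.
Exception (no prior violation) — not satisfied.
Result: main true OR exception false → true.

Yes — lawful.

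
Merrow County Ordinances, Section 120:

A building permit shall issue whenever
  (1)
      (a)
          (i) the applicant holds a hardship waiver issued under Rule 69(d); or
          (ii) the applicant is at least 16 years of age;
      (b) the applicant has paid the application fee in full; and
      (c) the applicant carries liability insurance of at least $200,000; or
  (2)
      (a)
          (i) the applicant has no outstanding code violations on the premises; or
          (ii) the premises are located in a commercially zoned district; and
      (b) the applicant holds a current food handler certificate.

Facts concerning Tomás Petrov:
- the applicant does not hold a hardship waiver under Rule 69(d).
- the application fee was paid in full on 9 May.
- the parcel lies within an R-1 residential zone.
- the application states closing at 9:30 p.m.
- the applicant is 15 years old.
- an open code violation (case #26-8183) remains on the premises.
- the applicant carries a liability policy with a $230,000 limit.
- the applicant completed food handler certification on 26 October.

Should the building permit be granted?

(i) hardship waiver — not met.
(ii) age ≥ 16 — not met.
(a) = F OR F = false.
(b) fee paid — holds.
(c) insurance ≥ $200,000 — holds.
(1): F AND T AND T → false.
(i) no code violations — not satisfied.
(ii) commercially zoned — fails.
So (a) is not satisfied (F OR F).
(b) food handler cert. — met.
(2): F AND T → false.
So Overall is not satisfied (F OR F).

No — denied.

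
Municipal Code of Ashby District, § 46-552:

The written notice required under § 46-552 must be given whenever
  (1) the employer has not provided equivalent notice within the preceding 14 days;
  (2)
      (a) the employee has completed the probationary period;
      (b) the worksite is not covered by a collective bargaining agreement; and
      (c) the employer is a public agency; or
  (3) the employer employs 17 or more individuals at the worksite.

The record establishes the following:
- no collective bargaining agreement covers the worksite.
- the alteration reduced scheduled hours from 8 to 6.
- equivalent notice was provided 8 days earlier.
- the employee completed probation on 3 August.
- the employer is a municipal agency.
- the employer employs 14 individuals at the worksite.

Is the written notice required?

Yes — required.

(1) no recent notice — fails.
(a) past probation — holds.
(b) no CBA — holds.
(c) public agency — holds.
(2): T AND T AND T → true.
(3) ≥ 17 at site — not satisfied.
Overall: F OR T OR F → true.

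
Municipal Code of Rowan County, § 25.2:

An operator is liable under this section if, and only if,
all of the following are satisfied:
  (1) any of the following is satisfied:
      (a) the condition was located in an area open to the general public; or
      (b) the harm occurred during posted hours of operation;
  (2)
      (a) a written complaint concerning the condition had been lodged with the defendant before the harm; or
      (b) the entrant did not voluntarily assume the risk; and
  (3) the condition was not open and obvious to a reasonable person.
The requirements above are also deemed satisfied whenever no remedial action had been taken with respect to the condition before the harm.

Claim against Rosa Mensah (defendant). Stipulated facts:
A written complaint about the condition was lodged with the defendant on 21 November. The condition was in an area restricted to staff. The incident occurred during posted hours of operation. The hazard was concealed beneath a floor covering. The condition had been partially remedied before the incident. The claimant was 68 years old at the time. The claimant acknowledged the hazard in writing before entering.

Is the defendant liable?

(a) public area — not satisfied.
(b) during posted hours — satisfied.
(1) = F OR T = true.
(a) complaint lodged — met.
(b) no assumed risk — not satisfied.
(2) = T OR F = true.
(3) not open/obvious — met.
Overall: T AND T AND T → true.
Exception (no remedial action) — not satisfied.
Result: main true OR exception false → true.

Yes — liable.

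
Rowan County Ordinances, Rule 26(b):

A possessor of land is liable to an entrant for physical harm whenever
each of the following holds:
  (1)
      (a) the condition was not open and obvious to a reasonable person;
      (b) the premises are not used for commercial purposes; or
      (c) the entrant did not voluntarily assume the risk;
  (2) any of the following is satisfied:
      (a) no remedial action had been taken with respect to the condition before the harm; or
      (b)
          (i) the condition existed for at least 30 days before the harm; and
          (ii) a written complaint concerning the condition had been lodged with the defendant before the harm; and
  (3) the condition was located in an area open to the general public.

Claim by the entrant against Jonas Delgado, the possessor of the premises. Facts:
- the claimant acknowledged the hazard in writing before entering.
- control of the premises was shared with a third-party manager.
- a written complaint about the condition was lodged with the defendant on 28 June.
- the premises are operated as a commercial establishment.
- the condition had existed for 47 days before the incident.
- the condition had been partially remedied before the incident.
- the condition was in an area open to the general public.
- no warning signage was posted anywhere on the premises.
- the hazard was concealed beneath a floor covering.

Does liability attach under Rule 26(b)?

(a) not open/obvious — holds.
(b) not (commercial use) — not satisfied.
(c) no assumed risk — not satisfied.
(1) = T OR F OR F = true.
(a) no remedial action — not satisfied.
(i) condition ≥30 days old — met.
(ii) complaint lodged — met.
So (b) is satisfied (T AND T).
(2): F OR T → true.
(3) public area — satisfied.
Overall: T AND T AND T → true.

Yes — liable.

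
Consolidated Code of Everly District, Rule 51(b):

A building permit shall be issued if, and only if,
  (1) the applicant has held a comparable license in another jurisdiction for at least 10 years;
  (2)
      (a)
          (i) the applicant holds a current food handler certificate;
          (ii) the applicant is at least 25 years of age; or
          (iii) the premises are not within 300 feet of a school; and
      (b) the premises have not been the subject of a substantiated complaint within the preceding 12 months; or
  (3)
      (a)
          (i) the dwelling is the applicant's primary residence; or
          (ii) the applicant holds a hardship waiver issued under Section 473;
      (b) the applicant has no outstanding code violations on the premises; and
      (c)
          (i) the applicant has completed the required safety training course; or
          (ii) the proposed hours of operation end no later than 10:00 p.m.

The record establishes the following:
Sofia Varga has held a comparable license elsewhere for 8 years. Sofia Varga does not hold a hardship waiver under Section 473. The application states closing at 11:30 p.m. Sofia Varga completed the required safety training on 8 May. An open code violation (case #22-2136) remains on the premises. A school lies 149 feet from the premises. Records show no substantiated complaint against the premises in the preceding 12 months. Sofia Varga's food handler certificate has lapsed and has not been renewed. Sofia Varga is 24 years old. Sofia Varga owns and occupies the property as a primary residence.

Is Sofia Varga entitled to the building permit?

(1) prior license ≥ 10 yr — fails.
(i) food handler cert. — fails.
(ii) age ≥ 25 — not satisfied.
(iii) ≥300 ft from school — not met.
So (a) is not satisfied (F OR F OR F).
(b) no complaint in 12 mo. — holds.
(2) = F AND T = false.
(i) primary residence — met.
(ii) hardship waiver — not satisfied.
(a) = T OR F = true.
(b) no code violations — fails.
(i) safety training — met.
(ii) closes by 10 p.m. — not met.
(c): T OR F → true.
So (3) is not satisfied (T AND F AND T).
So Overall is not satisfied (F OR F OR F).

No — denied.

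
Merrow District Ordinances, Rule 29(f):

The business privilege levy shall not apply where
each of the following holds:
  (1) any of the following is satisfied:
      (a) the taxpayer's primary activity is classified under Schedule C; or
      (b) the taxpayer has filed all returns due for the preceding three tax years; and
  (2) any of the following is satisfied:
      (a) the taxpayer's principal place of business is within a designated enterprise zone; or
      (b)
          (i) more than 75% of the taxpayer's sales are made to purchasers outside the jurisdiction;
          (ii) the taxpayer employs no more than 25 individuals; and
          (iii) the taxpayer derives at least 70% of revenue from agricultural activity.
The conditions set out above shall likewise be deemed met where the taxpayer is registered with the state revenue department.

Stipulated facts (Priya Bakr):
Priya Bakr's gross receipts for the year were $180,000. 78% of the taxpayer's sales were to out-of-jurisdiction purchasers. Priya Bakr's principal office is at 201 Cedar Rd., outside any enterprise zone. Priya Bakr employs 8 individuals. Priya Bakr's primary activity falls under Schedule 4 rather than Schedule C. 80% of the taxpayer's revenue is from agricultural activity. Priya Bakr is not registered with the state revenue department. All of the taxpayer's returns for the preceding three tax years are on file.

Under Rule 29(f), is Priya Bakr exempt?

Yes — exempt.

(a) Schedule C activity — not met.
(b) returns current — holds.
(1): F OR T → true.
(a) in enterprise zone — fails.
(i) >75% out-of-jur. sales — holds.
(ii) ≤ 25 employees — holds.
(iii) ≥70% agricultural — met.
So (b) is satisfied (T AND T AND T).
So (2) is satisfied (F OR T).
So Overall is satisfied (T AND T).
Exception (state-registered) — not satisfied.
Result: main true OR exception false → true.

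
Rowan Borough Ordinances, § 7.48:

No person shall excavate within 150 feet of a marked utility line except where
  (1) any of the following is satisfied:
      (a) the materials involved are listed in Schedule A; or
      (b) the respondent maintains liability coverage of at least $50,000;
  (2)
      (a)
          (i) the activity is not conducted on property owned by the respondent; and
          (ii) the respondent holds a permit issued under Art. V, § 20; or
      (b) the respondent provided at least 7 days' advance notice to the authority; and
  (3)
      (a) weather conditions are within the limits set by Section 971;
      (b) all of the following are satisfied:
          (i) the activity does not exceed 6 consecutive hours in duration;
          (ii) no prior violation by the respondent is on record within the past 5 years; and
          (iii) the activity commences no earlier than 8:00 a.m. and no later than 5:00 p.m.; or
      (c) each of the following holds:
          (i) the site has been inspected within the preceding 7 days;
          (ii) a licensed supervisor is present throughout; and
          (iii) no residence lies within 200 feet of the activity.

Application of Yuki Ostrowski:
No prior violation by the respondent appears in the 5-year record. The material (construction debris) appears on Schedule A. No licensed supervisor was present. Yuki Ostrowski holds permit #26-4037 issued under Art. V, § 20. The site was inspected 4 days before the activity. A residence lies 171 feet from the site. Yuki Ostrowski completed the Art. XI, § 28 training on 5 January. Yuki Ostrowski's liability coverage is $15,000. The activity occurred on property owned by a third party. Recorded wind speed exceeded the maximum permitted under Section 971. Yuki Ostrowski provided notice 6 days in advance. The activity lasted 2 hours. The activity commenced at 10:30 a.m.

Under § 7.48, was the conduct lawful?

Yes — lawful.

(a) Schedule A material — met.
(b) coverage ≥ $50,000 — fails.
(1) = T OR F = true.
(i) not (own property) — satisfied.
(ii) holds permit — satisfied.
So (a) is satisfied (T AND T).
(b) ≥7 days' notice — not met.
(2) = T OR F = true.
(a) weather ok — fails.
(i) ≤ 6 hrs duration — holds.
(ii) no prior violation — met.
(iii) start within hours — satisfied.
(b) = T AND T AND T = true.
(i) site inspected — holds.
(ii) supervisor present — not met.
(iii) no residence in 200 ft — not satisfied.
(c): T AND F AND F → false.
(3): F OR T OR F → true.
Overall: T AND T AND T → true.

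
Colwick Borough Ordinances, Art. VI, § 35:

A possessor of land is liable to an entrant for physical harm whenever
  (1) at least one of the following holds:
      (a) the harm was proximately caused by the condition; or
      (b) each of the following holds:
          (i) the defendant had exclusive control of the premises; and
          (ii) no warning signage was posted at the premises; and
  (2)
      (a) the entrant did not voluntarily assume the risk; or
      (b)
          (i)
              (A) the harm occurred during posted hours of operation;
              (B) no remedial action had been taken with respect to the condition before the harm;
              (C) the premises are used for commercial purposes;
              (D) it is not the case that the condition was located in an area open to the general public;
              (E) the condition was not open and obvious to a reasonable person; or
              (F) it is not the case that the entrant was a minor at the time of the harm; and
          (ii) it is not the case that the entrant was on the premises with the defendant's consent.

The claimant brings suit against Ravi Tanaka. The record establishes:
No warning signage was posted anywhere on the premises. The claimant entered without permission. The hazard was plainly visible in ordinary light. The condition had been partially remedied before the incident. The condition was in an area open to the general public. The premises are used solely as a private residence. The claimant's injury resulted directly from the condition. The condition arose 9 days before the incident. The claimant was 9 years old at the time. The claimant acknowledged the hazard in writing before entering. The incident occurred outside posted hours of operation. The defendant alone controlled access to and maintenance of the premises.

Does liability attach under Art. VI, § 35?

(a) proximate cause — satisfied.
(i) exclusive control — holds.
(ii) no signage posted — met.
(b): T AND T → true.
So (1) is satisfied (T OR T).
(a) no assumed risk — not met.
(A) during posted hours — fails.
(B) no remedial action — not met.
(C) commercial use — fails.
(D) not (public area) — fails.
(E) not open/obvious — not satisfied.
(F) not (entrant a minor) — not satisfied.
(i) = F OR F OR F OR F OR F OR F = false.
(ii) not (consent to enter) — holds.
So (b) is not satisfied (F AND T).
(2) = F OR F = false.
Overall: T AND F → false.

No — not liable.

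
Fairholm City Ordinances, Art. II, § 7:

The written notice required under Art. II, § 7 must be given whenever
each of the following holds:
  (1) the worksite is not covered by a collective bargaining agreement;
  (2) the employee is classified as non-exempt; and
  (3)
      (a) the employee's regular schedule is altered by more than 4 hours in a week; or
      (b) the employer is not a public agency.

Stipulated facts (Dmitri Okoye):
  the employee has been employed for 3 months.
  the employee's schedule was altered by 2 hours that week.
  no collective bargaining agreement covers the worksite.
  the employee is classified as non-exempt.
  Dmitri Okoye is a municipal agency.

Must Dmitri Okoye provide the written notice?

(1) no CBA — holds.
(2) non-exempt — holds.
(a) schedule shift > 4h — fails.
(b) not (public agency) — fails.
(3): F OR F → false.
So Overall is not satisfied (T AND T AND F).

No — not required.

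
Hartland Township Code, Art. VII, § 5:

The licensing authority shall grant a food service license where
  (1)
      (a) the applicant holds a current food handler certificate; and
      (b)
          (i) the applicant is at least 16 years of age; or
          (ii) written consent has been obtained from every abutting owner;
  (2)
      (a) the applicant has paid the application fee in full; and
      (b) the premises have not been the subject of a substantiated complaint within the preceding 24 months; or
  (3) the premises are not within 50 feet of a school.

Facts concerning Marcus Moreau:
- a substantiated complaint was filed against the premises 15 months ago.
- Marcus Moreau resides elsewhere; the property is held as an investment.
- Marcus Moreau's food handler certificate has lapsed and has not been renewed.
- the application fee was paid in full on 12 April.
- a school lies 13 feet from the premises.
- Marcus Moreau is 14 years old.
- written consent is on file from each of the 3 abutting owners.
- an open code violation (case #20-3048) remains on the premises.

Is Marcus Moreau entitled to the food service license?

No — denied.

(a) food handler cert. — not satisfied.
(i) age ≥ 16 — fails.
(ii) all abutters consent — met.
(b) = F OR T = true.
So (1) is not satisfied (F AND T).
(a) fee paid — holds.
(b) no complaint in 24 mo. — not satisfied.
(2): T AND F → false.
(3) ≥50 ft from school — fails.
Overall: F OR F OR F → false.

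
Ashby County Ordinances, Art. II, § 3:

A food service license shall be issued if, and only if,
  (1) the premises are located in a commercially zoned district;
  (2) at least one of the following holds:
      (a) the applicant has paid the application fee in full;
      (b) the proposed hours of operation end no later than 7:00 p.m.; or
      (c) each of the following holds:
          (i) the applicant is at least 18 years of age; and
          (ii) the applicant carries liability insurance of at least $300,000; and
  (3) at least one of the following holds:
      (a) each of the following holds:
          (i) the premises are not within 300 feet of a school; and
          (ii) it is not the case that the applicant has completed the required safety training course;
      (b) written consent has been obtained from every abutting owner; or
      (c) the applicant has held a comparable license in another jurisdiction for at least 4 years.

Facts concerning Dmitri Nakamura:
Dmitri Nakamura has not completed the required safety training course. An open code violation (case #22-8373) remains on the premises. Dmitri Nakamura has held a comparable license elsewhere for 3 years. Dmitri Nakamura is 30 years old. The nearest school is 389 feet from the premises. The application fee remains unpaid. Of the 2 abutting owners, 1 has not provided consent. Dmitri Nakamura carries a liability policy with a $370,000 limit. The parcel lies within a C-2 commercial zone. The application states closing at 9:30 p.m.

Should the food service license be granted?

(1) commercially zoned — met.
(a) fee paid — not met.
(b) closes by 7 p.m. — not met.
(i) age ≥ 18 — satisfied.
(ii) insurance ≥ $300,000 — met.
So (c) is satisfied (T AND T).
(2): F OR F OR T → true.
(i) ≥300 ft from school — holds.
(ii) not (safety training) — satisfied.
So (a) is satisfied (T AND T).
(b) all abutters consent — not satisfied.
(c) prior license ≥ 4 yr — not met.
So (3) is satisfied (T OR F OR F).
Overall: T AND T AND T → true.

Yes — granted.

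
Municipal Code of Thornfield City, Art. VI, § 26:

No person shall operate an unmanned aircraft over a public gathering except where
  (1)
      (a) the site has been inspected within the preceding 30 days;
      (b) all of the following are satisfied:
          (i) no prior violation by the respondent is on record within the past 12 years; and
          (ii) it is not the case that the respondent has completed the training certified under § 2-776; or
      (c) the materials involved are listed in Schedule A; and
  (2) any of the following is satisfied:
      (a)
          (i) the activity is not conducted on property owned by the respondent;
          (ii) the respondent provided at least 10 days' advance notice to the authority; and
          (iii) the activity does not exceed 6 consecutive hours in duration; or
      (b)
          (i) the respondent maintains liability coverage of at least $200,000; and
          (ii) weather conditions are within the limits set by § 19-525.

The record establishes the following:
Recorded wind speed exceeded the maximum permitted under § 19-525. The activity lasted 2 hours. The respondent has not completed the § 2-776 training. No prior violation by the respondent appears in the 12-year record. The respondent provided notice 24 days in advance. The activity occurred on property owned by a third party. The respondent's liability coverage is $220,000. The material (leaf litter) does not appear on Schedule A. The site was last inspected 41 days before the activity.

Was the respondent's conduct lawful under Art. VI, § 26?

Yes — lawful.

(a) site inspected — not satisfied.
(i) no prior violation — met.
(ii) not (training certified) — satisfied.
(b) = T AND T = true.
(c) Schedule A material — not satisfied.
(1): F OR T OR F → true.
(i) not (own property) — holds.
(ii) ≥10 days' notice — satisfied.
(iii) ≤ 6 hrs duration — holds.
(a) = T AND T AND T = true.
(i) coverage ≥ $200,000 — holds.
(ii) weather ok — not met.
(b) = T AND F = false.
(2) = T OR F = true.
So Overall is satisfied (T AND T).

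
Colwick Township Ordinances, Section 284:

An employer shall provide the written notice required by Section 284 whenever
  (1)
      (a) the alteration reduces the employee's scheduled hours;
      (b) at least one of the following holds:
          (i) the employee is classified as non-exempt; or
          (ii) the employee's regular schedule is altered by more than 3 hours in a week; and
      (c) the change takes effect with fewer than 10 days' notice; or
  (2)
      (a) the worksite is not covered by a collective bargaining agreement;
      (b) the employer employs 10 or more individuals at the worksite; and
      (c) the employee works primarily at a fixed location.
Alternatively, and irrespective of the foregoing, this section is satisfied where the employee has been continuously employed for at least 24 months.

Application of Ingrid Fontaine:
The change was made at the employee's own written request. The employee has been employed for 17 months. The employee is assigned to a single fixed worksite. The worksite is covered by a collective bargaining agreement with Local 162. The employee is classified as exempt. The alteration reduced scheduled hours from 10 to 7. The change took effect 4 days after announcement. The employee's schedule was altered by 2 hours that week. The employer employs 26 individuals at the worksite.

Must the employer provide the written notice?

No — not required.

(a) hours reduced — satisfied.
(i) non-exempt — not met.
(ii) schedule shift > 3h — not satisfied.
So (b) is not satisfied (F OR F).
(c) < 10 days' notice — holds.
(1): T AND F AND T → false.
(a) no CBA — not met.
(b) ≥ 10 at site — met.
(c) fixed location — satisfied.
So (2) is not satisfied (F AND T AND T).
Overall = F OR F = false.
Exception (tenure ≥ 24 mo.) — not satisfied.
Result: main false OR exception false → false.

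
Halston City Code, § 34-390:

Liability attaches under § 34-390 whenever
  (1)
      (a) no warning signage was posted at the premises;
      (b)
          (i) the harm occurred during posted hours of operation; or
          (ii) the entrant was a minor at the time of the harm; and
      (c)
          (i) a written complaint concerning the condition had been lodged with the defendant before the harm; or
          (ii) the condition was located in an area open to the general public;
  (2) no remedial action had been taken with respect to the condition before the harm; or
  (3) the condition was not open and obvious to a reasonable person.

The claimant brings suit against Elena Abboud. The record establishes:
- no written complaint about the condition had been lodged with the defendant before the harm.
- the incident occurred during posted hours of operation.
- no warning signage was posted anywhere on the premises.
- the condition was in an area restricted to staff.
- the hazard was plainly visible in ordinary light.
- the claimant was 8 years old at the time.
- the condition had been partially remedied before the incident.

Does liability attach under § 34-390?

(a) no signage posted — holds.
(i) during posted hours — holds.
(ii) entrant a minor — met.
(b): T OR T → true.
(i) complaint lodged — fails.
(ii) public area — not met.
So (c) is not satisfied (F OR F).
(1) = T AND T AND F = false.
(2) no remedial action — not met.
(3) not open/obvious — fails.
Overall = F OR F OR F = false.

No — not liable.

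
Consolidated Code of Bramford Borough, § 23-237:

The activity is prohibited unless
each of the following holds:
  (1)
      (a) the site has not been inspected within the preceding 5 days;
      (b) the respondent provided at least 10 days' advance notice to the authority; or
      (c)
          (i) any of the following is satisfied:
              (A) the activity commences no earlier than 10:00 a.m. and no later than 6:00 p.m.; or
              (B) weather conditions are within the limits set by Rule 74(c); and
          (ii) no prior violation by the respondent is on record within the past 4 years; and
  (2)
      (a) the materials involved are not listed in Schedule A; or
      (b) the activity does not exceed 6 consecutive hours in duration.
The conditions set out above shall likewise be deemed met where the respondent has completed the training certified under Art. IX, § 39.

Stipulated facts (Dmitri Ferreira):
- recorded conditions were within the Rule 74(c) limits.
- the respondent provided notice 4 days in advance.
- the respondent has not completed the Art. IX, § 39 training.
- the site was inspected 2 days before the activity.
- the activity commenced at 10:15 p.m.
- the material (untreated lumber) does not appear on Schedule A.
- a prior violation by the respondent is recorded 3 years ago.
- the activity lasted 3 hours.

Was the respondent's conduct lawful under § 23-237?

(a) not (site inspected) — not met.
(b) ≥10 days' notice — not satisfied.
(A) start within hours — fails.
(B) weather ok — holds.
(i): F OR T → true.
(ii) no prior violation — fails.
So (c) is not satisfied (T AND F).
(1): F OR F OR F → false.
(a) not (Schedule A material) — holds.
(b) ≤ 6 hrs duration — met.
(2) = T OR T = true.
Overall = F AND T = false.
Exception (training certified) — not satisfied.
Result: main false OR exception false → false.

No — unlawful.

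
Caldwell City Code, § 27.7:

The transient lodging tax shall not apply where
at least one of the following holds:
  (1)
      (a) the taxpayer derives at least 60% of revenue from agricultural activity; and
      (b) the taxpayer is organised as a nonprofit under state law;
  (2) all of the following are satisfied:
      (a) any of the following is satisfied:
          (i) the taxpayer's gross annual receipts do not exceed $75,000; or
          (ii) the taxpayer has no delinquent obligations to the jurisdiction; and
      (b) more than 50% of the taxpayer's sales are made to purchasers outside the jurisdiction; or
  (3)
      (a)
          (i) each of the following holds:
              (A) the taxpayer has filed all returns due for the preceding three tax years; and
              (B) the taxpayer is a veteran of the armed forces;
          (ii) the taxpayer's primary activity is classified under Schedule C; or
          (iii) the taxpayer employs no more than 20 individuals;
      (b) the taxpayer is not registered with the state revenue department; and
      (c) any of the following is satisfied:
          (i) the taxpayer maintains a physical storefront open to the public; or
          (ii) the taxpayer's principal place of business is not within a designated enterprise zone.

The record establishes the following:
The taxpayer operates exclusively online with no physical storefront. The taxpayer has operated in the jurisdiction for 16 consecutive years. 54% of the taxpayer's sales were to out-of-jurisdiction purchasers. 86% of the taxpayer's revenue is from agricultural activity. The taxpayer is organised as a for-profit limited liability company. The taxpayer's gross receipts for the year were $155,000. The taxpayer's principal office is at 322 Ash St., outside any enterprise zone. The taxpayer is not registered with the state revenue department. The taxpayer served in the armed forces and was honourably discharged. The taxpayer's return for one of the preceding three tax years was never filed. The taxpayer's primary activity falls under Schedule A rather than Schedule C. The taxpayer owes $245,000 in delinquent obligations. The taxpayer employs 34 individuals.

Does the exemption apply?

No — not exempt.

(a) ≥60% agricultural — holds.
(b) nonprofit — fails.
So (1) is not satisfied (T AND F).
(i) receipts ≤ $75,000 — not satisfied.
(ii) no delinquency — fails.
(a): F OR F → false.
(b) >50% out-of-jur. sales — holds.
(2) = F AND T = false.
(A) returns current — not met.
(B) veteran — satisfied.
(i) = F AND T = false.
(ii) Schedule C activity — not satisfied.
(iii) ≤ 20 employees — not met.
So (a) is not satisfied (F OR F OR F).
(b) not (state-registered) — met.
(i) has storefront — not satisfied.
(ii) not (in enterprise zone) — holds.
(c) = F OR T = true.
(3) = F AND T AND T = false.
Overall: F OR F OR F → false.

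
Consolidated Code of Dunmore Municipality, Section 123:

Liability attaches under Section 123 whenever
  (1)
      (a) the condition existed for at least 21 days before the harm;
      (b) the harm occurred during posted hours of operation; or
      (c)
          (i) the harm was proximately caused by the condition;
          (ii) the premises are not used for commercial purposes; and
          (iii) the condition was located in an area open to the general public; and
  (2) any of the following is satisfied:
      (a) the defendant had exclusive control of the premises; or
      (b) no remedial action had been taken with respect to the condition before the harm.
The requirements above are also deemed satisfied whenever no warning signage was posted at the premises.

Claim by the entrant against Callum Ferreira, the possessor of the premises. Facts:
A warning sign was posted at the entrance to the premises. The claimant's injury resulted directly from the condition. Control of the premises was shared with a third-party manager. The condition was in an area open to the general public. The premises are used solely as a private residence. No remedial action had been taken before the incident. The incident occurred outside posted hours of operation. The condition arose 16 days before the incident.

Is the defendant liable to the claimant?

Yes — liable.

(a) condition ≥21 days old — not satisfied.
(b) during posted hours — not satisfied.
(i) proximate cause — holds.
(ii) not (commercial use) — satisfied.
(iii) public area — met.
(c) = T AND T AND T = true.
(1) = F OR F OR T = true.
(a) exclusive control — fails.
(b) no remedial action — holds.
(2): F OR T → true.
Overall: T AND T → true.
Exception (no signage posted) — not satisfied.
Result: main true OR exception false → true.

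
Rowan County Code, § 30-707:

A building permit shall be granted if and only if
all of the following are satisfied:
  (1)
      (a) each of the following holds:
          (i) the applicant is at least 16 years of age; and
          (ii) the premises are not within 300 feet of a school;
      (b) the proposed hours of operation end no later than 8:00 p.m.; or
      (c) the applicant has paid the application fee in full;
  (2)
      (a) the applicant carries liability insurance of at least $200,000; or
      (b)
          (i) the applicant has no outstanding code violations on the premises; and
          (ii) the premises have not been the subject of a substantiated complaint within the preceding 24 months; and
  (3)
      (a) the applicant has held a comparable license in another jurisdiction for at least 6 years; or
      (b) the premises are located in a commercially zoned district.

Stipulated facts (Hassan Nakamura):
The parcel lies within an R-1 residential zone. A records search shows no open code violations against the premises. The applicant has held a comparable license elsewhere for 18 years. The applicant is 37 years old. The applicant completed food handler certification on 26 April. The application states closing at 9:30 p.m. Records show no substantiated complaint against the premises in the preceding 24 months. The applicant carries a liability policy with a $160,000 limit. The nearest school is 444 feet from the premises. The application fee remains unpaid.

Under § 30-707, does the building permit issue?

(i) age ≥ 16 — holds.
(ii) ≥300 ft from school — holds.
(a) = T AND T = true.
(b) closes by 8 p.m. — not satisfied.
(c) fee paid — not satisfied.
So (1) is satisfied (T OR F OR F).
(a) insurance ≥ $200,000 — not satisfied.
(i) no code violations — holds.
(ii) no complaint in 24 mo. — satisfied.
(b): T AND T → true.
(2): F OR T → true.
(a) prior license ≥ 6 yr — holds.
(b) commercially zoned — not satisfied.
(3): T OR F → true.
Overall: T AND T AND T → true.

Yes — granted.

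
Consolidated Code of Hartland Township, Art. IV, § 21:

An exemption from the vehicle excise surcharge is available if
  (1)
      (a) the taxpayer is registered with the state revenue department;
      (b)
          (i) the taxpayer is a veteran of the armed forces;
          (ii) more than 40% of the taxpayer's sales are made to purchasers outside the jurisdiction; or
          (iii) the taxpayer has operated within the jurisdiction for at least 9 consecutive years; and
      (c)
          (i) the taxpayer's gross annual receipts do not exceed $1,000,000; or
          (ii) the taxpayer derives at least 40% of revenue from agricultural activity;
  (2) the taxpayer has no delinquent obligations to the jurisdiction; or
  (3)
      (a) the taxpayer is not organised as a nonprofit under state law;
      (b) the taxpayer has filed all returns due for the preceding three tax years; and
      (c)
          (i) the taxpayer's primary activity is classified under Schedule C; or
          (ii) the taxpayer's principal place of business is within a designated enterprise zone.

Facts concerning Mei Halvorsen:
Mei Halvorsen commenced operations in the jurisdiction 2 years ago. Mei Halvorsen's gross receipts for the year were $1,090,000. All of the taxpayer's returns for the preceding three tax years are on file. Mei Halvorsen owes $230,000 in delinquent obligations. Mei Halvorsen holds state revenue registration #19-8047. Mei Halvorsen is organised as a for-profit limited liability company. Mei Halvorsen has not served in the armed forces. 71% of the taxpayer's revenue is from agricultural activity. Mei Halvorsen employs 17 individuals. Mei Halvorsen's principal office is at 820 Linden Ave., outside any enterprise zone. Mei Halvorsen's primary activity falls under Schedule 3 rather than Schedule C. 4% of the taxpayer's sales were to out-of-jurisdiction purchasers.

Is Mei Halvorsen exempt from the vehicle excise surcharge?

(a) state-registered — satisfied.
(i) veteran — not satisfied.
(ii) >40% out-of-jur. sales — not satisfied.
(iii) ≥ 9 yrs in jurisdiction — fails.
(b): F OR F OR F → false.
(i) receipts ≤ $1,000,000 — not satisfied.
(ii) ≥40% agricultural — satisfied.
(c): F OR T → true.
So (1) is not satisfied (T AND F AND T).
(2) no delinquency — fails.
(a) not (nonprofit) — met.
(b) returns current — satisfied.
(i) Schedule C activity — not met.
(ii) in enterprise zone — fails.
(c) = F OR F = false.
So (3) is not satisfied (T AND T AND F).
Overall = F OR F OR F = false.

No — not exempt.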